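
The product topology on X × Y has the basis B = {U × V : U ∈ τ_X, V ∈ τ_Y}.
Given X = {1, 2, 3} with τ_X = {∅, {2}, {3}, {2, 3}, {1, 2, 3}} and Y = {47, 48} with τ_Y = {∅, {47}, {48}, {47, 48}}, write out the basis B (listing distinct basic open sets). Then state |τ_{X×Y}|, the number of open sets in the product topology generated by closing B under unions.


Basis B = {∅ × ∅, {2} × {47}, {2} × {48}, {3} × {47}, {3} × {48}, {2} × {47, 48}, {2, 3} × {47}, {2, 3} × {48}, {3} × {47, 48}, {1, 2, 3} × {47}, {1, 2, 3} × {48}, {2, 3} × {47, 48}, {1, 2, 3} × {47, 48}}; |τ_{X×Y}| = 25.

Enumerate products U × V with U ∈ τ_X, V ∈ τ_Y (deduplicated):
  ∅ × ∅ = {} (∅)
  {2} × {47} = {(2,47)}
  {2} × {48} = {(2,48)}
  {3} × {47} = {(3,47)}
  {3} × {48} = {(3,48)}
  {2} × {47, 48} = {(2,47), (2,48)}
  {2, 3} × {47} = {(2,47), (3,47)}
  {2, 3} × {48} = {(2,48), (3,48)}
  {3} × {47, 48} = {(3,47), (3,48)}
  {1, 2, 3} × {47} = {(1,47), (2,47), (3,47)}
  {1, 2, 3} × {48} = {(1,48), (2,48), (3,48)}
  {2, 3} × {47, 48} = {(2,47), (2,48), (3,47), (3,48)}
  {1, 2, 3} × {47, 48} = {(1,47), (1,48), (2,47), (2,48), (3,47), (3,48)}
These 13 distinct sets form the basis B.
Close under arbitrary unions to get τ_{X×Y}; counting gives |τ_{X×Y}| = 25.


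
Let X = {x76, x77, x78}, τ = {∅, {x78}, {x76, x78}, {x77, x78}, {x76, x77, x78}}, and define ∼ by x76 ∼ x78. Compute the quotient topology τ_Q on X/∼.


X/∼ = {[x76=x78], [x77]}; |τ_Q| = 3.

Equivalence classes: [x76=x78], [x77].
Quotient map π: X → X/∼ sends x76 ↦ [x76=x78], x77 ↦ [x77], x78 ↦ [x76=x78].
For each subset V ⊆ X/∼, compute π^{-1}(V) ⊆ X and check whether π^{-1}(V) ∈ τ. V is open in τ_Q iff π^{-1}(V) ∈ τ.
  V = {}: π^{-1}(V) = ∅ ∈ τ ✓.
  V = {[x76=x78]}: π^{-1}(V) = {x76, x78} ∈ τ ✓.
  V = {[x77]}: π^{-1}(V) = {x77} ∉ τ ✗.
  V = {[x76=x78], [x77]}: π^{-1}(V) = {x76, x77, x78} ∈ τ ✓.
Open sets in the quotient: τ_Q = {{}, {[x76=x78]}, {[x76=x78], [x77]}} (3 elements).


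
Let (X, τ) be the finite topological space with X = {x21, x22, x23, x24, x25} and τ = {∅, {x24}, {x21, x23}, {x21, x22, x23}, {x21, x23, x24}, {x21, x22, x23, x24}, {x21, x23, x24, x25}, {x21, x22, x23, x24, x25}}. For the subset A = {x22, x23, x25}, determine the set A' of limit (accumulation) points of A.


A' = {x21, x22, x25}

For each x ∈ X, list the open sets U ∈ τ with x ∈ U, then check whether U ∩ (A ∖ {x}) ≠ ∅ for every such U.
  x = x21: opens ∋ x are {x21, x23}, {x21, x22, x23}, {x21, x23, x24}, {x21, x22, x23, x24}, {x21, x23, x24, x25}, {x21, x22, x23, x24, x25}; each meets A ∖ {x21}, so x IS a limit point.
  x = x22: opens ∋ x are {x21, x22, x23}, {x21, x22, x23, x24}, {x21, x22, x23, x24, x25}; each meets A ∖ {x22}, so x IS a limit point.
  x = x23: open {x21, x23} ∋ x has {x21, x23} ∩ (A ∖ {x23}) = ∅, so x is NOT a limit point.
  x = x24: open {x24} ∋ x has {x24} ∩ (A ∖ {x24}) = ∅, so x is NOT a limit point.
  x = x25: opens ∋ x are {x21, x23, x24, x25}, {x21, x22, x23, x24, x25}; each meets A ∖ {x25}, so x IS a limit point.
Collecting: A' = {x21, x22, x25}.


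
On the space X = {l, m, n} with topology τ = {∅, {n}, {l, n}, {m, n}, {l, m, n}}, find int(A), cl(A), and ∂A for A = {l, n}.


int(A) = {l, n}, cl(A) = {l, m, n}, ∂A = {m}.

Closed sets in (X, τ) are complements of opens:
  closed(X, τ) = {∅, {l}, {m}, {l, m}, {l, m, n}}.
int(A) = ⋃ {U ∈ τ : U ⊆ A}. Opens contained in A: ∅, {n}, {l, n}.
Taking the union of these: int(A) = {l, n}.
cl(A) = ⋂ {C closed : A ⊆ C}. Closed sets containing A: {l, m, n}.
Intersecting these: cl(A) = {l, m, n}.
∂A = cl(A) ∖ int(A) = {l, m, n} ∖ {l, n} = {m}.


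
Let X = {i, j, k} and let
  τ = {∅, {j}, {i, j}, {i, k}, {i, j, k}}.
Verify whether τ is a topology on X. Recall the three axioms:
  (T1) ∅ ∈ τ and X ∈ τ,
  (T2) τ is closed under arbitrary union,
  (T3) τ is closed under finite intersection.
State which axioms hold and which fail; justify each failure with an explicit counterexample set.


τ is NOT a topology on X.

Axiom (T1): ∅ ∈ τ? Yes; X ∈ τ? Yes.
Axiom (T2/T3): check pairwise unions and intersections of members of τ.
Counterexample for (T3): {i, j} ∩ {i, k} = {i} ∉ τ. Therefore τ is NOT a topology.


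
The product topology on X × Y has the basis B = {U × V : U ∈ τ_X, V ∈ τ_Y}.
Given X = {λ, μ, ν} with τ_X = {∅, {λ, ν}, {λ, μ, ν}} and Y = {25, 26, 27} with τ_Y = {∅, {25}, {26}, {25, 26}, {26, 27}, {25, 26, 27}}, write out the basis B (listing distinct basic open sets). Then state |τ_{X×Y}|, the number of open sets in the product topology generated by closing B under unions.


Basis B = {∅ × ∅, {λ, ν} × {25}, {λ, ν} × {26}, {λ, μ, ν} × {25}, {λ, μ, ν} × {26}, {λ, ν} × {25, 26}, {λ, ν} × {26, 27}, {λ, ν} × {25, 26, 27}, {λ, μ, ν} × {25, 26}, {λ, μ, ν} × {26, 27}, {λ, μ, ν} × {25, 26, 27}}; |τ_{X×Y}| = 18.

Enumerate products U × V with U ∈ τ_X, V ∈ τ_Y (deduplicated):
  ∅ × ∅ = {} (∅)
  {λ, ν} × {25} = {(λ,25), (ν,25)}
  {λ, ν} × {26} = {(λ,26), (ν,26)}
  {λ, μ, ν} × {25} = {(λ,25), (μ,25), (ν,25)}
  {λ, μ, ν} × {26} = {(λ,26), (μ,26), (ν,26)}
  {λ, ν} × {25, 26} = {(λ,25), (λ,26), (ν,25), (ν,26)}
  {λ, ν} × {26, 27} = {(λ,26), (λ,27), (ν,26), (ν,27)}
  {λ, ν} × {25, 26, 27} = {(λ,25), (λ,26), (λ,27), (ν,25), (ν,26), (ν,27)}
  {λ, μ, ν} × {25, 26} = {(λ,25), (λ,26), (μ,25), (μ,26), (ν,25), (ν,26)}
  {λ, μ, ν} × {26, 27} = {(λ,26), (λ,27), (μ,26), (μ,27), (ν,26), (ν,27)}
  {λ, μ, ν} × {25, 26, 27} = {(λ,25), (λ,26), (λ,27), (μ,25), (μ,26), (μ,27), (ν,25), (ν,26), (ν,27)}
These 11 distinct sets form the basis B.
Close under arbitrary unions to get τ_{X×Y}; counting gives |τ_{X×Y}| = 18.


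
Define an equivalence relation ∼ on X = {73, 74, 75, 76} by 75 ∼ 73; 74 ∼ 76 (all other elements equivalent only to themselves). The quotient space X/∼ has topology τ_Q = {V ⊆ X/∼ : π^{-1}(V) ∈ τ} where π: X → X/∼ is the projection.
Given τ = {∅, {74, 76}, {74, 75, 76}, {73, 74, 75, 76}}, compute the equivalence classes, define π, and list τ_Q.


X/∼ = {[73=75], [74=76]}; |τ_Q| = 3.

Equivalence classes: [73=75], [74=76].
Quotient map π: X → X/∼ sends 73 ↦ [73=75], 74 ↦ [74=76], 75 ↦ [73=75], 76 ↦ [74=76].
For each subset V ⊆ X/∼, compute π^{-1}(V) ⊆ X and check whether π^{-1}(V) ∈ τ. V is open in τ_Q iff π^{-1}(V) ∈ τ.
  V = {}: π^{-1}(V) = ∅ ∈ τ ✓.
  V = {[73=75]}: π^{-1}(V) = {73, 75} ∉ τ ✗.
  V = {[74=76]}: π^{-1}(V) = {74, 76} ∈ τ ✓.
  V = {[73=75], [74=76]}: π^{-1}(V) = {73, 74, 75, 76} ∈ τ ✓.
Open sets in the quotient: τ_Q = {{}, {[74=76]}, {[73=75], [74=76]}} (3 elements).


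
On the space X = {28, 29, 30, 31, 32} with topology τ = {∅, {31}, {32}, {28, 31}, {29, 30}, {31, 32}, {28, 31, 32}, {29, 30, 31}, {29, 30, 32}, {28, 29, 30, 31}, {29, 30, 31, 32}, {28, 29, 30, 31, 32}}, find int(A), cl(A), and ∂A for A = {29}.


int(A) = ∅, cl(A) = {29, 30}, ∂A = {29, 30}.

Closed sets in (X, τ) are complements of opens:
  closed(X, τ) = {∅, {28}, {32}, {28, 31}, {28, 32}, {29, 30}, {28, 29, 30}, {28, 31, 32}, {29, 30, 32}, {28, 29, 30, 31}, {28, 29, 30, 32}, {28, 29, 30, 31, 32}}.
int(A) = ⋃ {U ∈ τ : U ⊆ A}. Opens contained in A: ∅.
Taking the union of these: int(A) = ∅.
cl(A) = ⋂ {C closed : A ⊆ C}. Closed sets containing A: {29, 30}, {28, 29, 30}, {29, 30, 32}, {28, 29, 30, 31}, {28, 29, 30, 32}, {28, 29, 30, 31, 32}.
Intersecting these: cl(A) = {29, 30}.
∂A = cl(A) ∖ int(A) = {29, 30} ∖ ∅ = {29, 30}.


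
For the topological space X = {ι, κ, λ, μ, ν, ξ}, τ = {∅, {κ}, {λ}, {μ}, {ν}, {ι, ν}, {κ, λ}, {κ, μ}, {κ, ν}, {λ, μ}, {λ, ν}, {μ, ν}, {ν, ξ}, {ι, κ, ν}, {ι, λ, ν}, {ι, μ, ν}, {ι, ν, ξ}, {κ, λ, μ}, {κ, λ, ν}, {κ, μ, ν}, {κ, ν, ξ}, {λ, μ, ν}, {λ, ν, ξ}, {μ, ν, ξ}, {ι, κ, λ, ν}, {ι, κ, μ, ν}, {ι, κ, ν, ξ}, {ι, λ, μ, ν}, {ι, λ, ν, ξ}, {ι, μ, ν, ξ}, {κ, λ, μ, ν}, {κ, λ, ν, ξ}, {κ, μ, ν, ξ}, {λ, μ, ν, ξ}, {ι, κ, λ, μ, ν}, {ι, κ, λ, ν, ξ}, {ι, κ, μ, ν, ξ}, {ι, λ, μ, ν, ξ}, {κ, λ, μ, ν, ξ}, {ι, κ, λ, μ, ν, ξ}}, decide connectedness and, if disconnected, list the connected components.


(X, τ) is disconnected; components = [{κ}, {λ}, {μ}, {ι, ν, ξ}].

Find clopen sets (U ∈ τ with X ∖ U ∈ τ):
  U = ∅, X ∖ U = {ι, κ, λ, μ, ν, ξ} — both open, so U is clopen.
  U = {κ}, X ∖ U = {ι, λ, μ, ν, ξ} — both open, so U is clopen.
  U = {λ}, X ∖ U = {ι, κ, μ, ν, ξ} — both open, so U is clopen.
  U = {μ}, X ∖ U = {ι, κ, λ, ν, ξ} — both open, so U is clopen.
  U = {κ, λ}, X ∖ U = {ι, μ, ν, ξ} — both open, so U is clopen.
  U = {κ, μ}, X ∖ U = {ι, λ, ν, ξ} — both open, so U is clopen.
  U = {λ, μ}, X ∖ U = {ι, κ, ν, ξ} — both open, so U is clopen.
  U = {ι, ν, ξ}, X ∖ U = {κ, λ, μ} — both open, so U is clopen.
  U = {κ, λ, μ}, X ∖ U = {ι, ν, ξ} — both open, so U is clopen.
  U = {ι, κ, ν, ξ}, X ∖ U = {λ, μ} — both open, so U is clopen.
  U = {ι, λ, ν, ξ}, X ∖ U = {κ, μ} — both open, so U is clopen.
  U = {ι, μ, ν, ξ}, X ∖ U = {κ, λ} — both open, so U is clopen.
  U = {ι, κ, λ, ν, ξ}, X ∖ U = {μ} — both open, so U is clopen.
  U = {ι, κ, μ, ν, ξ}, X ∖ U = {λ} — both open, so U is clopen.
  U = {ι, λ, μ, ν, ξ}, X ∖ U = {κ} — both open, so U is clopen.
  U = {ι, κ, λ, μ, ν, ξ}, X ∖ U = ∅ — both open, so U is clopen.
Nontrivial clopen(s) exist: e.g. {ι, ν, ξ}. So (X, τ) is disconnected.
Compute connected components by grouping points that agree on all clopens:
  component: {κ}
  component: {λ}
  component: {μ}
  component: {ι, ν, ξ}


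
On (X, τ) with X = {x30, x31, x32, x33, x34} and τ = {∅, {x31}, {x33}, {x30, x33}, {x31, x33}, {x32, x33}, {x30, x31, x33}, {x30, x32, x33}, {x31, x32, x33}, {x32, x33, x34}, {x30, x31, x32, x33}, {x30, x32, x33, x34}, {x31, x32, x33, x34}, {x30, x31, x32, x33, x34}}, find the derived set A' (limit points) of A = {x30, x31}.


A' = ∅

For each x ∈ X, list the open sets U ∈ τ with x ∈ U, then check whether U ∩ (A ∖ {x}) ≠ ∅ for every such U.
  x = x30: open {x30, x33} ∋ x has {x30, x33} ∩ (A ∖ {x30}) = ∅, so x is NOT a limit point.
  x = x31: open {x31} ∋ x has {x31} ∩ (A ∖ {x31}) = ∅, so x is NOT a limit point.
  x = x32: open {x32, x33} ∋ x has {x32, x33} ∩ (A ∖ {x32}) = ∅, so x is NOT a limit point.
  x = x33: open {x33} ∋ x has {x33} ∩ (A ∖ {x33}) = ∅, so x is NOT a limit point.
  x = x34: open {x32, x33, x34} ∋ x has {x32, x33, x34} ∩ (A ∖ {x34}) = ∅, so x is NOT a limit point.
Collecting: A' = ∅.


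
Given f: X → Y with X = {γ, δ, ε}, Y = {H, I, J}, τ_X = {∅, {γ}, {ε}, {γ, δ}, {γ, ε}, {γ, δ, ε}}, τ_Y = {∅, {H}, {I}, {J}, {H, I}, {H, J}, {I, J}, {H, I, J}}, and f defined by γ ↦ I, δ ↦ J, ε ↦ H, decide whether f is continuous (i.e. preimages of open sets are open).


f is NOT continuous.

Compute f^{-1}(U) for each U ∈ τ_Y:
  U = ∅: f^{-1}(U) = ∅ ∈ τ_X ✓.
  U = {H}: f^{-1}(U) = {ε} ∈ τ_X ✓.
  U = {I}: f^{-1}(U) = {γ} ∈ τ_X ✓.
  U = {J}: f^{-1}(U) = {δ} ∉ τ_X ✗.
  U = {H, I}: f^{-1}(U) = {γ, ε} ∈ τ_X ✓.
  U = {H, J}: f^{-1}(U) = {δ, ε} ∉ τ_X ✗.
  U = {I, J}: f^{-1}(U) = {γ, δ} ∈ τ_X ✓.
  U = {H, I, J}: f^{-1}(U) = {γ, δ, ε} ∈ τ_X ✓.
Found U = {J} with f^{-1}(U) = {δ} not in τ_X. Therefore f is NOT continuous.


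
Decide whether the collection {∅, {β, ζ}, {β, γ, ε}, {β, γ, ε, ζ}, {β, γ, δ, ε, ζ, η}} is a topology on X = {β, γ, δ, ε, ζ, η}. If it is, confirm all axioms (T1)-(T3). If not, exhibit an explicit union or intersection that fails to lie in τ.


τ is NOT a topology on X.

Axiom (T1): ∅ ∈ τ? Yes; X ∈ τ? Yes.
Axiom (T2/T3): check pairwise unions and intersections of members of τ.
Counterexample for (T3): {β, ζ} ∩ {β, γ, ε} = {β} ∉ τ. Therefore τ is NOT a topology.


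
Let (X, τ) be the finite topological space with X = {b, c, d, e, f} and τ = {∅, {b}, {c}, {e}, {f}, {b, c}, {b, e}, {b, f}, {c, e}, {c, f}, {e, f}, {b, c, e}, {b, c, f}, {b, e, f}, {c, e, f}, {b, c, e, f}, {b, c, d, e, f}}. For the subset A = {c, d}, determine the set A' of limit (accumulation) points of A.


A' = {d}

For each x ∈ X, list the open sets U ∈ τ with x ∈ U, then check whether U ∩ (A ∖ {x}) ≠ ∅ for every such U.
  x = b: open {b} ∋ x has {b} ∩ (A ∖ {b}) = ∅, so x is NOT a limit point.
  x = c: open {c} ∋ x has {c} ∩ (A ∖ {c}) = ∅, so x is NOT a limit point.
  x = d: opens ∋ x are {b, c, d, e, f}; each meets A ∖ {d}, so x IS a limit point.
  x = e: open {e} ∋ x has {e} ∩ (A ∖ {e}) = ∅, so x is NOT a limit point.
  x = f: open {f} ∋ x has {f} ∩ (A ∖ {f}) = ∅, so x is NOT a limit point.
Collecting: A' = {d}.


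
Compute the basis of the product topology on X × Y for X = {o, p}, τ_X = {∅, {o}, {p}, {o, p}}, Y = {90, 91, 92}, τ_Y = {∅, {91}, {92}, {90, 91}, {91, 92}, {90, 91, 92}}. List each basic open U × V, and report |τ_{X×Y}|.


Basis B = {∅ × ∅, {o} × {91}, {o} × {92}, {p} × {91}, {p} × {92}, {o} × {90, 91}, {o} × {91, 92}, {o, p} × {91}, {o, p} × {92}, {p} × {90, 91}, {p} × {91, 92}, {o} × {90, 91, 92}, {p} × {90, 91, 92}, {o, p} × {90, 91}, {o, p} × {91, 92}, {o, p} × {90, 91, 92}}; |τ_{X×Y}| = 36.

Enumerate products U × V with U ∈ τ_X, V ∈ τ_Y (deduplicated):
  ∅ × ∅ = {} (∅)
  {o} × {91} = {(o,91)}
  {o} × {92} = {(o,92)}
  {p} × {91} = {(p,91)}
  {p} × {92} = {(p,92)}
  {o} × {90, 91} = {(o,90), (o,91)}
  {o} × {91, 92} = {(o,91), (o,92)}
  {o, p} × {91} = {(o,91), (p,91)}
  {o, p} × {92} = {(o,92), (p,92)}
  {p} × {90, 91} = {(p,90), (p,91)}
  {p} × {91, 92} = {(p,91), (p,92)}
  {o} × {90, 91, 92} = {(o,90), (o,91), (o,92)}
  {p} × {90, 91, 92} = {(p,90), (p,91), (p,92)}
  {o, p} × {90, 91} = {(o,90), (o,91), (p,90), (p,91)}
  {o, p} × {91, 92} = {(o,91), (o,92), (p,91), (p,92)}
  {o, p} × {90, 91, 92} = {(o,90), (o,91), (o,92), (p,90), (p,91), (p,92)}
These 16 distinct sets form the basis B.
Close under arbitrary unions to get τ_{X×Y}; counting gives |τ_{X×Y}| = 36.


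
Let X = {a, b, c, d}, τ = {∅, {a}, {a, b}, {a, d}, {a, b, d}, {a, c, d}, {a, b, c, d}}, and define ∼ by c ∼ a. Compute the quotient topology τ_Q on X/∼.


X/∼ = {[a=c], [b], [d]}; |τ_Q| = 3.

Equivalence classes: [a=c], [b], [d].
Quotient map π: X → X/∼ sends a ↦ [a=c], b ↦ [b], c ↦ [a=c], d ↦ [d].
For each subset V ⊆ X/∼, compute π^{-1}(V) ⊆ X and check whether π^{-1}(V) ∈ τ. V is open in τ_Q iff π^{-1}(V) ∈ τ.
  V = {}: π^{-1}(V) = ∅ ∈ τ ✓.
  V = {[a=c]}: π^{-1}(V) = {a, c} ∉ τ ✗.
  V = {[b]}: π^{-1}(V) = {b} ∉ τ ✗.
  V = {[a=c], [b]}: π^{-1}(V) = {a, b, c} ∉ τ ✗.
  V = {[d]}: π^{-1}(V) = {d} ∉ τ ✗.
  V = {[a=c], [d]}: π^{-1}(V) = {a, c, d} ∈ τ ✓.
  V = {[b], [d]}: π^{-1}(V) = {b, d} ∉ τ ✗.
  V = {[a=c], [b], [d]}: π^{-1}(V) = {a, b, c, d} ∈ τ ✓.
Open sets in the quotient: τ_Q = {{}, {[a=c], [d]}, {[a=c], [b], [d]}} (3 elements).


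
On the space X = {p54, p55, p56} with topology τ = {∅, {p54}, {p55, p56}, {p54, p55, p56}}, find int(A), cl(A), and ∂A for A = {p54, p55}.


int(A) = {p54}, cl(A) = {p54, p55, p56}, ∂A = {p55, p56}.

Closed sets in (X, τ) are complements of opens:
  closed(X, τ) = {∅, {p54}, {p55, p56}, {p54, p55, p56}}.
int(A) = ⋃ {U ∈ τ : U ⊆ A}. Opens contained in A: ∅, {p54}.
Taking the union of these: int(A) = {p54}.
cl(A) = ⋂ {C closed : A ⊆ C}. Closed sets containing A: {p54, p55, p56}.
Intersecting these: cl(A) = {p54, p55, p56}.
∂A = cl(A) ∖ int(A) = {p54, p55, p56} ∖ {p54} = {p55, p56}.


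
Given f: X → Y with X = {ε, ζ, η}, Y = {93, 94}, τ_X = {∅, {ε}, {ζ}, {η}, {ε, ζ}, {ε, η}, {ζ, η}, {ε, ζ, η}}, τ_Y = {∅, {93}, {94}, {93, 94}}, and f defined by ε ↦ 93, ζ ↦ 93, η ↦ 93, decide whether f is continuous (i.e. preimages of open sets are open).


f IS continuous.

Compute f^{-1}(U) for each U ∈ τ_Y:
  U = ∅: f^{-1}(U) = ∅ ∈ τ_X ✓.
  U = {93}: f^{-1}(U) = {ε, ζ, η} ∈ τ_X ✓.
  U = {94}: f^{-1}(U) = ∅ ∈ τ_X ✓.
  U = {93, 94}: f^{-1}(U) = {ε, ζ, η} ∈ τ_X ✓.
Every preimage lies in τ_X, so f IS continuous.


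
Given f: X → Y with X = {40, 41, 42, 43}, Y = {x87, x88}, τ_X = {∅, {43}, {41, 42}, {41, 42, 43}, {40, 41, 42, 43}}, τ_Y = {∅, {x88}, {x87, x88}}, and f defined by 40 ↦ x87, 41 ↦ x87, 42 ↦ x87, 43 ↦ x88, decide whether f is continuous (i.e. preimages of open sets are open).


f IS continuous.

Compute f^{-1}(U) for each U ∈ τ_Y:
  U = ∅: f^{-1}(U) = ∅ ∈ τ_X ✓.
  U = {x88}: f^{-1}(U) = {43} ∈ τ_X ✓.
  U = {x87, x88}: f^{-1}(U) = {40, 41, 42, 43} ∈ τ_X ✓.
Every preimage lies in τ_X, so f IS continuous.


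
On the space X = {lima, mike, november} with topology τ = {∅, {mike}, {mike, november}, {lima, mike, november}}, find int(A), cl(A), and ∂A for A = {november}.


int(A) = ∅, cl(A) = {lima, november}, ∂A = {lima, november}.

Closed sets in (X, τ) are complements of opens:
  closed(X, τ) = {∅, {lima}, {lima, november}, {lima, mike, november}}.
int(A) = ⋃ {U ∈ τ : U ⊆ A}. Opens contained in A: ∅.
Taking the union of these: int(A) = ∅.
cl(A) = ⋂ {C closed : A ⊆ C}. Closed sets containing A: {lima, november}, {lima, mike, november}.
Intersecting these: cl(A) = {lima, november}.
∂A = cl(A) ∖ int(A) = {lima, november} ∖ ∅ = {lima, november}.


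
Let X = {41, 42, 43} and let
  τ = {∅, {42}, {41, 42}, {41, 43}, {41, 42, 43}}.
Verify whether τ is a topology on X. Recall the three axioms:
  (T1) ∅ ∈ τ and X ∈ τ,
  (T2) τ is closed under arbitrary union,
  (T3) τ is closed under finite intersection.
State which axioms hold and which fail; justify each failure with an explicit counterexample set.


τ is NOT a topology on X.

Axiom (T1): ∅ ∈ τ? Yes; X ∈ τ? Yes.
Axiom (T2/T3): check pairwise unions and intersections of members of τ.
Counterexample for (T3): {41, 42} ∩ {41, 43} = {41} ∉ τ. Therefore τ is NOT a topology.


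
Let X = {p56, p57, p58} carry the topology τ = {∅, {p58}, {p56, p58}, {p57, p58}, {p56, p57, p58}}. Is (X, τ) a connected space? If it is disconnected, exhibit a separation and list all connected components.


(X, τ) is connected.

Find clopen sets (U ∈ τ with X ∖ U ∈ τ):
  U = ∅, X ∖ U = {p56, p57, p58} — both open, so U is clopen.
  U = {p56, p57, p58}, X ∖ U = ∅ — both open, so U is clopen.
Only trivial clopens (∅ and X) exist, so (X, τ) is connected.
Compute connected components by grouping points that agree on all clopens:
  component: {p56, p57, p58}


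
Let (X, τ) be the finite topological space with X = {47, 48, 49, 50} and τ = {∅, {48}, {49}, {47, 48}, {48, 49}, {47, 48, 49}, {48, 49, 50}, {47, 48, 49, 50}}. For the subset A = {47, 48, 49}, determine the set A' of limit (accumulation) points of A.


A' = {47, 50}

For each x ∈ X, list the open sets U ∈ τ with x ∈ U, then check whether U ∩ (A ∖ {x}) ≠ ∅ for every such U.
  x = 47: opens ∋ x are {47, 48}, {47, 48, 49}, {47, 48, 49, 50}; each meets A ∖ {47}, so x IS a limit point.
  x = 48: open {48} ∋ x has {48} ∩ (A ∖ {48}) = ∅, so x is NOT a limit point.
  x = 49: open {49} ∋ x has {49} ∩ (A ∖ {49}) = ∅, so x is NOT a limit point.
  x = 50: opens ∋ x are {48, 49, 50}, {47, 48, 49, 50}; each meets A ∖ {50}, so x IS a limit point.
Collecting: A' = {47, 50}.


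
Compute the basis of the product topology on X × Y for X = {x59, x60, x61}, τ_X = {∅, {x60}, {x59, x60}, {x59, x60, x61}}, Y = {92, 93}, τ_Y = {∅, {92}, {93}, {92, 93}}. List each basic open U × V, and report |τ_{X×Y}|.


Basis B = {∅ × ∅, {x60} × {92}, {x60} × {93}, {x59, x60} × {92}, {x59, x60} × {93}, {x60} × {92, 93}, {x59, x60, x61} × {92}, {x59, x60, x61} × {93}, {x59, x60} × {92, 93}, {x59, x60, x61} × {92, 93}}; |τ_{X×Y}| = 16.

Enumerate products U × V with U ∈ τ_X, V ∈ τ_Y (deduplicated):
  ∅ × ∅ = {} (∅)
  {x60} × {92} = {(x60,92)}
  {x60} × {93} = {(x60,93)}
  {x59, x60} × {92} = {(x59,92), (x60,92)}
  {x59, x60} × {93} = {(x59,93), (x60,93)}
  {x60} × {92, 93} = {(x60,92), (x60,93)}
  {x59, x60, x61} × {92} = {(x59,92), (x60,92), (x61,92)}
  {x59, x60, x61} × {93} = {(x59,93), (x60,93), (x61,93)}
  {x59, x60} × {92, 93} = {(x59,92), (x59,93), (x60,92), (x60,93)}
  {x59, x60, x61} × {92, 93} = {(x59,92), (x59,93), (x60,92), (x60,93), (x61,92), (x61,93)}
These 10 distinct sets form the basis B.
Close under arbitrary unions to get τ_{X×Y}; counting gives |τ_{X×Y}| = 16.


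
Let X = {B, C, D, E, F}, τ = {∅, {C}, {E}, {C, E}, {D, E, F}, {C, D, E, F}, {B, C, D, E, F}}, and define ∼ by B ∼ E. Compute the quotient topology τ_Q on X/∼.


X/∼ = {[B=E], [C], [D], [F]}; |τ_Q| = 3.

Equivalence classes: [B=E], [C], [D], [F].
Quotient map π: X → X/∼ sends B ↦ [B=E], C ↦ [C], D ↦ [D], E ↦ [B=E], F ↦ [F].
For each subset V ⊆ X/∼, compute π^{-1}(V) ⊆ X and check whether π^{-1}(V) ∈ τ. V is open in τ_Q iff π^{-1}(V) ∈ τ.
  V = {}: π^{-1}(V) = ∅ ∈ τ ✓.
  V = {[B=E]}: π^{-1}(V) = {B, E} ∉ τ ✗.
  V = {[C]}: π^{-1}(V) = {C} ∈ τ ✓.
  V = {[B=E], [C]}: π^{-1}(V) = {B, C, E} ∉ τ ✗.
  V = {[D]}: π^{-1}(V) = {D} ∉ τ ✗.
  V = {[B=E], [D]}: π^{-1}(V) = {B, D, E} ∉ τ ✗.
  V = {[C], [D]}: π^{-1}(V) = {C, D} ∉ τ ✗.
  V = {[B=E], [C], [D]}: π^{-1}(V) = {B, C, D, E} ∉ τ ✗.
  V = {[F]}: π^{-1}(V) = {F} ∉ τ ✗.
  V = {[B=E], [F]}: π^{-1}(V) = {B, E, F} ∉ τ ✗.
  V = {[C], [F]}: π^{-1}(V) = {C, F} ∉ τ ✗.
  V = {[B=E], [C], [F]}: π^{-1}(V) = {B, C, E, F} ∉ τ ✗.
  V = {[D], [F]}: π^{-1}(V) = {D, F} ∉ τ ✗.
  V = {[B=E], [D], [F]}: π^{-1}(V) = {B, D, E, F} ∉ τ ✗.
  V = {[C], [D], [F]}: π^{-1}(V) = {C, D, F} ∉ τ ✗.
  V = {[B=E], [C], [D], [F]}: π^{-1}(V) = {B, C, D, E, F} ∈ τ ✓.
Open sets in the quotient: τ_Q = {{}, {[C]}, {[B=E], [C], [D], [F]}} (3 elements).


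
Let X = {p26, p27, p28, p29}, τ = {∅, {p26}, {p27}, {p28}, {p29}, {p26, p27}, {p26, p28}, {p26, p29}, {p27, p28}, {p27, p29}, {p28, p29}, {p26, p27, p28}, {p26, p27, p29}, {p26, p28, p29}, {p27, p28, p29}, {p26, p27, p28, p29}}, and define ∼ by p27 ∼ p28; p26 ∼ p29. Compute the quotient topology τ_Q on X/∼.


X/∼ = {[p26=p29], [p27=p28]}; |τ_Q| = 4.

Equivalence classes: [p26=p29], [p27=p28].
Quotient map π: X → X/∼ sends p26 ↦ [p26=p29], p27 ↦ [p27=p28], p28 ↦ [p27=p28], p29 ↦ [p26=p29].
For each subset V ⊆ X/∼, compute π^{-1}(V) ⊆ X and check whether π^{-1}(V) ∈ τ. V is open in τ_Q iff π^{-1}(V) ∈ τ.
  V = {}: π^{-1}(V) = ∅ ∈ τ ✓.
  V = {[p26=p29]}: π^{-1}(V) = {p26, p29} ∈ τ ✓.
  V = {[p27=p28]}: π^{-1}(V) = {p27, p28} ∈ τ ✓.
  V = {[p26=p29], [p27=p28]}: π^{-1}(V) = {p26, p27, p28, p29} ∈ τ ✓.
Open sets in the quotient: τ_Q = {{}, {[p26=p29]}, {[p27=p28]}, {[p26=p29], [p27=p28]}} (4 elements).


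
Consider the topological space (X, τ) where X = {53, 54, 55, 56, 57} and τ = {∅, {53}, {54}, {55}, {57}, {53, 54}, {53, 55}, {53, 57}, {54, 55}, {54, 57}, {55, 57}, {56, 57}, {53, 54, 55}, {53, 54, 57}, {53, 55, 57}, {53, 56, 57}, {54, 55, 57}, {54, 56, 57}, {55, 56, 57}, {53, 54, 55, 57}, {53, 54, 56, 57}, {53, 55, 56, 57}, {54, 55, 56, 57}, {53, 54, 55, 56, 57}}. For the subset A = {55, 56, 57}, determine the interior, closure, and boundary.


int(A) = {55, 56, 57}, cl(A) = {55, 56, 57}, ∂A = ∅.

Closed sets in (X, τ) are complements of opens:
  closed(X, τ) = {∅, {53}, {54}, {55}, {56}, {53, 54}, {53, 55}, {53, 56}, {54, 55}, {54, 56}, {55, 56}, {56, 57}, {53, 54, 55}, {53, 54, 56}, {53, 55, 56}, {53, 56, 57}, {54, 55, 56}, {54, 56, 57}, {55, 56, 57}, {53, 54, 55, 56}, {53, 54, 56, 57}, {53, 55, 56, 57}, {54, 55, 56, 57}, {53, 54, 55, 56, 57}}.
int(A) = ⋃ {U ∈ τ : U ⊆ A}. Opens contained in A: ∅, {55}, {57}, {55, 57}, {56, 57}, {55, 56, 57}.
Taking the union of these: int(A) = {55, 56, 57}.
cl(A) = ⋂ {C closed : A ⊆ C}. Closed sets containing A: {55, 56, 57}, {53, 55, 56, 57}, {54, 55, 56, 57}, {53, 54, 55, 56, 57}.
Intersecting these: cl(A) = {55, 56, 57}.
∂A = cl(A) ∖ int(A) = {55, 56, 57} ∖ {55, 56, 57} = ∅.


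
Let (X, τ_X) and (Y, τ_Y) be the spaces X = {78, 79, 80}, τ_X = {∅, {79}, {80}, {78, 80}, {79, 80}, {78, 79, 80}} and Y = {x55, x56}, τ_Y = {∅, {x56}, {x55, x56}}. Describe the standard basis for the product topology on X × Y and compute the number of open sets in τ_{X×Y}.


Basis B = {∅ × ∅, {79} × {x56}, {80} × {x56}, {78, 80} × {x56}, {79} × {x55, x56}, {79, 80} × {x56}, {80} × {x55, x56}, {78, 79, 80} × {x56}, {78, 80} × {x55, x56}, {79, 80} × {x55, x56}, {78, 79, 80} × {x55, x56}}; |τ_{X×Y}| = 18.

Enumerate products U × V with U ∈ τ_X, V ∈ τ_Y (deduplicated):
  ∅ × ∅ = {} (∅)
  {79} × {x56} = {(79,x56)}
  {80} × {x56} = {(80,x56)}
  {78, 80} × {x56} = {(78,x56), (80,x56)}
  {79} × {x55, x56} = {(79,x55), (79,x56)}
  {79, 80} × {x56} = {(79,x56), (80,x56)}
  {80} × {x55, x56} = {(80,x55), (80,x56)}
  {78, 79, 80} × {x56} = {(78,x56), (79,x56), (80,x56)}
  {78, 80} × {x55, x56} = {(78,x55), (78,x56), (80,x55), (80,x56)}
  {79, 80} × {x55, x56} = {(79,x55), (79,x56), (80,x55), (80,x56)}
  {78, 79, 80} × {x55, x56} = {(78,x55), (78,x56), (79,x55), (79,x56), (80,x55), (80,x56)}
These 11 distinct sets form the basis B.
Close under arbitrary unions to get τ_{X×Y}; counting gives |τ_{X×Y}| = 18.


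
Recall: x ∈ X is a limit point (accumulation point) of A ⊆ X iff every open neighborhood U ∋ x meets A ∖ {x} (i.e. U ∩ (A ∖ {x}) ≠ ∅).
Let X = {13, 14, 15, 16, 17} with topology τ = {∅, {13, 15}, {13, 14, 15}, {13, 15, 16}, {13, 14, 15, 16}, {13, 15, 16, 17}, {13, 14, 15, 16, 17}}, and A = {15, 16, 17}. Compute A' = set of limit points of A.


A' = {13, 14, 16, 17}

For each x ∈ X, list the open sets U ∈ τ with x ∈ U, then check whether U ∩ (A ∖ {x}) ≠ ∅ for every such U.
  x = 13: opens ∋ x are {13, 15}, {13, 14, 15}, {13, 15, 16}, {13, 14, 15, 16}, {13, 15, 16, 17}, {13, 14, 15, 16, 17}; each meets A ∖ {13}, so x IS a limit point.
  x = 14: opens ∋ x are {13, 14, 15}, {13, 14, 15, 16}, {13, 14, 15, 16, 17}; each meets A ∖ {14}, so x IS a limit point.
  x = 15: open {13, 15} ∋ x has {13, 15} ∩ (A ∖ {15}) = ∅, so x is NOT a limit point.
  x = 16: opens ∋ x are {13, 15, 16}, {13, 14, 15, 16}, {13, 15, 16, 17}, {13, 14, 15, 16, 17}; each meets A ∖ {16}, so x IS a limit point.
  x = 17: opens ∋ x are {13, 15, 16, 17}, {13, 14, 15, 16, 17}; each meets A ∖ {17}, so x IS a limit point.
Collecting: A' = {13, 14, 16, 17}.


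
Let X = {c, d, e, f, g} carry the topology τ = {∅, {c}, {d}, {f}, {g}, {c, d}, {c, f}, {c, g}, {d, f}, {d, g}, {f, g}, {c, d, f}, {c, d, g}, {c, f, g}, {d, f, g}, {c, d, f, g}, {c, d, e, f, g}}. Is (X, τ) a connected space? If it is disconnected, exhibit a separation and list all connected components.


(X, τ) is connected.

Find clopen sets (U ∈ τ with X ∖ U ∈ τ):
  U = ∅, X ∖ U = {c, d, e, f, g} — both open, so U is clopen.
  U = {c, d, e, f, g}, X ∖ U = ∅ — both open, so U is clopen.
Only trivial clopens (∅ and X) exist, so (X, τ) is connected.
Compute connected components by grouping points that agree on all clopens:
  component: {c, d, e, f, g}


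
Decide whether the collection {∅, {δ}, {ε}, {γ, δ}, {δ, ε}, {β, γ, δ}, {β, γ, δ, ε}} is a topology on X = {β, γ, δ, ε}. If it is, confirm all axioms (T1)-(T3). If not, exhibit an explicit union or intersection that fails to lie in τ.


τ is NOT a topology on X.

Axiom (T1): ∅ ∈ τ? Yes; X ∈ τ? Yes.
Axiom (T2/T3): check pairwise unions and intersections of members of τ.
Counterexample for (T2): {ε} ∪ {γ, δ} = {γ, δ, ε} ∉ τ. Therefore τ is NOT a topology.


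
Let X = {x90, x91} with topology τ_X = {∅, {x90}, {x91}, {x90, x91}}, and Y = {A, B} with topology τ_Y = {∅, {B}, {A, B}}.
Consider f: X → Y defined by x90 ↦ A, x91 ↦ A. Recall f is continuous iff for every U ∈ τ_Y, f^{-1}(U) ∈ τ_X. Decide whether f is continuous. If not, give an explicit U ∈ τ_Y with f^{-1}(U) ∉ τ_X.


f IS continuous.

Compute f^{-1}(U) for each U ∈ τ_Y:
  U = ∅: f^{-1}(U) = ∅ ∈ τ_X ✓.
  U = {B}: f^{-1}(U) = ∅ ∈ τ_X ✓.
  U = {A, B}: f^{-1}(U) = {x90, x91} ∈ τ_X ✓.
Every preimage lies in τ_X, so f IS continuous.


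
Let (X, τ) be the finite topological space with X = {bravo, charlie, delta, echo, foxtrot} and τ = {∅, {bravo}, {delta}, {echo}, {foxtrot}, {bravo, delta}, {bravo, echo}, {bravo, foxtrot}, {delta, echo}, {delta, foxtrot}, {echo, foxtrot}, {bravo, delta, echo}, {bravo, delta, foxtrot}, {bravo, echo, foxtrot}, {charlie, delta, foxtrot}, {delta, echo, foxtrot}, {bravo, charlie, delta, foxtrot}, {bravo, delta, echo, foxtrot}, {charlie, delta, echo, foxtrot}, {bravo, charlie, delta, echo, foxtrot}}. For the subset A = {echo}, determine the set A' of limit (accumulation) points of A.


A' = ∅

For each x ∈ X, list the open sets U ∈ τ with x ∈ U, then check whether U ∩ (A ∖ {x}) ≠ ∅ for every such U.
  x = bravo: open {bravo} ∋ x has {bravo} ∩ (A ∖ {bravo}) = ∅, so x is NOT a limit point.
  x = charlie: open {charlie, delta, foxtrot} ∋ x has {charlie, delta, foxtrot} ∩ (A ∖ {charlie}) = ∅, so x is NOT a limit point.
  x = delta: open {delta} ∋ x has {delta} ∩ (A ∖ {delta}) = ∅, so x is NOT a limit point.
  x = echo: open {echo} ∋ x has {echo} ∩ (A ∖ {echo}) = ∅, so x is NOT a limit point.
  x = foxtrot: open {foxtrot} ∋ x has {foxtrot} ∩ (A ∖ {foxtrot}) = ∅, so x is NOT a limit point.
Collecting: A' = ∅.


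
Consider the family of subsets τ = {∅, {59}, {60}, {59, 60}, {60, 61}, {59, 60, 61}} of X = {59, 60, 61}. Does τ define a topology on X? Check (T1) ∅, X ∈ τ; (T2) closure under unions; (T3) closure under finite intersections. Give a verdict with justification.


τ IS a topology on X.

Axiom (T1): ∅ ∈ τ? Yes; X ∈ τ? Yes.
Axiom (T2/T3): check pairwise unions and intersections of members of τ.
All pairwise intersections and unions checked — each lies in τ. Therefore τ satisfies (T1), (T2), (T3): it IS a topology on X.


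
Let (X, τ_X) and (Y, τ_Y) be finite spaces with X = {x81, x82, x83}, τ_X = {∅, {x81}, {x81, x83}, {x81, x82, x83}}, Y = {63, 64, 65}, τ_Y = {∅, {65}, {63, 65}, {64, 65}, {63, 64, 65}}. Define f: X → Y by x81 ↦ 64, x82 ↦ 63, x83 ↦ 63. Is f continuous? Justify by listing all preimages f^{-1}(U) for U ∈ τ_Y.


f is NOT continuous.

Compute f^{-1}(U) for each U ∈ τ_Y:
  U = ∅: f^{-1}(U) = ∅ ∈ τ_X ✓.
  U = {65}: f^{-1}(U) = ∅ ∈ τ_X ✓.
  U = {63, 65}: f^{-1}(U) = {x82, x83} ∉ τ_X ✗.
  U = {64, 65}: f^{-1}(U) = {x81} ∈ τ_X ✓.
  U = {63, 64, 65}: f^{-1}(U) = {x81, x82, x83} ∈ τ_X ✓.
Found U = {63, 65} with f^{-1}(U) = {x82, x83} not in τ_X. Therefore f is NOT continuous.


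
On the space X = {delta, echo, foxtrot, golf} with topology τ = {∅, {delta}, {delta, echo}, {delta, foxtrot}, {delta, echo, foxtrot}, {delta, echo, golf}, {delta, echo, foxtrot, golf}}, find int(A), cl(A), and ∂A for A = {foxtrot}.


int(A) = ∅, cl(A) = {foxtrot}, ∂A = {foxtrot}.

Closed sets in (X, τ) are complements of opens:
  closed(X, τ) = {∅, {foxtrot}, {golf}, {echo, golf}, {foxtrot, golf}, {echo, foxtrot, golf}, {delta, echo, foxtrot, golf}}.
int(A) = ⋃ {U ∈ τ : U ⊆ A}. Opens contained in A: ∅.
Taking the union of these: int(A) = ∅.
cl(A) = ⋂ {C closed : A ⊆ C}. Closed sets containing A: {foxtrot}, {foxtrot, golf}, {echo, foxtrot, golf}, {delta, echo, foxtrot, golf}.
Intersecting these: cl(A) = {foxtrot}.
∂A = cl(A) ∖ int(A) = {foxtrot} ∖ ∅ = {foxtrot}.


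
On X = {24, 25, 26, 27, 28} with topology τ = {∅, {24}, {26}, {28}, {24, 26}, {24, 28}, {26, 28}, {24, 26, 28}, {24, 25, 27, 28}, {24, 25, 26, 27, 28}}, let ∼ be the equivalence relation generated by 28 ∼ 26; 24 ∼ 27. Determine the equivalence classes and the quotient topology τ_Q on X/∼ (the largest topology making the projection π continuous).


X/∼ = {[24=27], [25], [26=28]}; |τ_Q| = 3.

Equivalence classes: [24=27], [25], [26=28].
Quotient map π: X → X/∼ sends 24 ↦ [24=27], 25 ↦ [25], 26 ↦ [26=28], 27 ↦ [24=27], 28 ↦ [26=28].
For each subset V ⊆ X/∼, compute π^{-1}(V) ⊆ X and check whether π^{-1}(V) ∈ τ. V is open in τ_Q iff π^{-1}(V) ∈ τ.
  V = {}: π^{-1}(V) = ∅ ∈ τ ✓.
  V = {[24=27]}: π^{-1}(V) = {24, 27} ∉ τ ✗.
  V = {[25]}: π^{-1}(V) = {25} ∉ τ ✗.
  V = {[24=27], [25]}: π^{-1}(V) = {24, 25, 27} ∉ τ ✗.
  V = {[26=28]}: π^{-1}(V) = {26, 28} ∈ τ ✓.
  V = {[24=27], [26=28]}: π^{-1}(V) = {24, 26, 27, 28} ∉ τ ✗.
  V = {[25], [26=28]}: π^{-1}(V) = {25, 26, 28} ∉ τ ✗.
  V = {[24=27], [25], [26=28]}: π^{-1}(V) = {24, 25, 26, 27, 28} ∈ τ ✓.
Open sets in the quotient: τ_Q = {{}, {[26=28]}, {[24=27], [25], [26=28]}} (3 elements).


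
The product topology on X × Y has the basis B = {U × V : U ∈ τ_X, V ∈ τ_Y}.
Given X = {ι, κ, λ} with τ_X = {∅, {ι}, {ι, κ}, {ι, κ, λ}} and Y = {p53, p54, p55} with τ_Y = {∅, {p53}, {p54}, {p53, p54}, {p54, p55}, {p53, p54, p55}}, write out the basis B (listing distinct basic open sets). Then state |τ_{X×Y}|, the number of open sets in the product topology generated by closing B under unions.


Basis B = {∅ × ∅, {ι} × {p53}, {ι} × {p54}, {ι} × {p53, p54}, {ι, κ} × {p53}, {ι} × {p54, p55}, {ι, κ} × {p54}, {ι} × {p53, p54, p55}, {ι, κ, λ} × {p53}, {ι, κ, λ} × {p54}, {ι, κ} × {p53, p54}, {ι, κ} × {p54, p55}, {ι, κ} × {p53, p54, p55}, {ι, κ, λ} × {p53, p54}, {ι, κ, λ} × {p54, p55}, {ι, κ, λ} × {p53, p54, p55}}; |τ_{X×Y}| = 40.

Enumerate products U × V with U ∈ τ_X, V ∈ τ_Y (deduplicated):
  ∅ × ∅ = {} (∅)
  {ι} × {p53} = {(ι,p53)}
  {ι} × {p54} = {(ι,p54)}
  {ι} × {p53, p54} = {(ι,p53), (ι,p54)}
  {ι, κ} × {p53} = {(ι,p53), (κ,p53)}
  {ι} × {p54, p55} = {(ι,p54), (ι,p55)}
  {ι, κ} × {p54} = {(ι,p54), (κ,p54)}
  {ι} × {p53, p54, p55} = {(ι,p53), (ι,p54), (ι,p55)}
  {ι, κ, λ} × {p53} = {(ι,p53), (κ,p53), (λ,p53)}
  {ι, κ, λ} × {p54} = {(ι,p54), (κ,p54), (λ,p54)}
  {ι, κ} × {p53, p54} = {(ι,p53), (ι,p54), (κ,p53), (κ,p54)}
  {ι, κ} × {p54, p55} = {(ι,p54), (ι,p55), (κ,p54), (κ,p55)}
  {ι, κ} × {p53, p54, p55} = {(ι,p53), (ι,p54), (ι,p55), (κ,p53), (κ,p54), (κ,p55)}
  {ι, κ, λ} × {p53, p54} = {(ι,p53), (ι,p54), (κ,p53), (κ,p54), (λ,p53), (λ,p54)}
  {ι, κ, λ} × {p54, p55} = {(ι,p54), (ι,p55), (κ,p54), (κ,p55), (λ,p54), (λ,p55)}
  {ι, κ, λ} × {p53, p54, p55} = {(ι,p53), (ι,p54), (ι,p55), (κ,p53), (κ,p54), (κ,p55), (λ,p53), (λ,p54), (λ,p55)}
These 16 distinct sets form the basis B.
Close under arbitrary unions to get τ_{X×Y}; counting gives |τ_{X×Y}| = 40.


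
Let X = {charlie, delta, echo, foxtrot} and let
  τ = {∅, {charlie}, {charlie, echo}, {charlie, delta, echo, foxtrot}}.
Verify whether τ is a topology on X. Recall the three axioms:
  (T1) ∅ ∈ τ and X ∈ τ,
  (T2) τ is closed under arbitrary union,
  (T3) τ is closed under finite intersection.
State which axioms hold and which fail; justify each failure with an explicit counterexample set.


τ IS a topology on X.

Axiom (T1): ∅ ∈ τ? Yes; X ∈ τ? Yes.
Axiom (T2/T3): check pairwise unions and intersections of members of τ.
All pairwise intersections and unions checked — each lies in τ. Therefore τ satisfies (T1), (T2), (T3): it IS a topology on X.


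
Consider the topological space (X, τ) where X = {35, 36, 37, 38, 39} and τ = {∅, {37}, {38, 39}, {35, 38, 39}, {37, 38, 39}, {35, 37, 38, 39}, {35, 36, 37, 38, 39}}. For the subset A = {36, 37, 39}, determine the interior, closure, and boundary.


int(A) = {37}, cl(A) = {35, 36, 37, 38, 39}, ∂A = {35, 36, 38, 39}.

Closed sets in (X, τ) are complements of opens:
  closed(X, τ) = {∅, {36}, {35, 36}, {36, 37}, {35, 36, 37}, {35, 36, 38, 39}, {35, 36, 37, 38, 39}}.
int(A) = ⋃ {U ∈ τ : U ⊆ A}. Opens contained in A: ∅, {37}.
Taking the union of these: int(A) = {37}.
cl(A) = ⋂ {C closed : A ⊆ C}. Closed sets containing A: {35, 36, 37, 38, 39}.
Intersecting these: cl(A) = {35, 36, 37, 38, 39}.
∂A = cl(A) ∖ int(A) = {35, 36, 37, 38, 39} ∖ {37} = {35, 36, 38, 39}.


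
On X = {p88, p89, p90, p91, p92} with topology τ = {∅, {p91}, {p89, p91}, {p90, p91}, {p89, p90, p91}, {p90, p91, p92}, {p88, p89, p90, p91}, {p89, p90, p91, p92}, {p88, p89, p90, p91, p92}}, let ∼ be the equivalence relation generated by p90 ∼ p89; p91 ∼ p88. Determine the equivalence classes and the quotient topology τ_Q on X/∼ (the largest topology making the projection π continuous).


X/∼ = {[p88=p91], [p89=p90], [p92]}; |τ_Q| = 3.

Equivalence classes: [p88=p91], [p89=p90], [p92].
Quotient map π: X → X/∼ sends p88 ↦ [p88=p91], p89 ↦ [p89=p90], p90 ↦ [p89=p90], p91 ↦ [p88=p91], p92 ↦ [p92].
For each subset V ⊆ X/∼, compute π^{-1}(V) ⊆ X and check whether π^{-1}(V) ∈ τ. V is open in τ_Q iff π^{-1}(V) ∈ τ.
  V = {}: π^{-1}(V) = ∅ ∈ τ ✓.
  V = {[p88=p91]}: π^{-1}(V) = {p88, p91} ∉ τ ✗.
  V = {[p89=p90]}: π^{-1}(V) = {p89, p90} ∉ τ ✗.
  V = {[p88=p91], [p89=p90]}: π^{-1}(V) = {p88, p89, p90, p91} ∈ τ ✓.
  V = {[p92]}: π^{-1}(V) = {p92} ∉ τ ✗.
  V = {[p88=p91], [p92]}: π^{-1}(V) = {p88, p91, p92} ∉ τ ✗.
  V = {[p89=p90], [p92]}: π^{-1}(V) = {p89, p90, p92} ∉ τ ✗.
  V = {[p88=p91], [p89=p90], [p92]}: π^{-1}(V) = {p88, p89, p90, p91, p92} ∈ τ ✓.
Open sets in the quotient: τ_Q = {{}, {[p88=p91], [p89=p90]}, {[p88=p91], [p89=p90], [p92]}} (3 elements).


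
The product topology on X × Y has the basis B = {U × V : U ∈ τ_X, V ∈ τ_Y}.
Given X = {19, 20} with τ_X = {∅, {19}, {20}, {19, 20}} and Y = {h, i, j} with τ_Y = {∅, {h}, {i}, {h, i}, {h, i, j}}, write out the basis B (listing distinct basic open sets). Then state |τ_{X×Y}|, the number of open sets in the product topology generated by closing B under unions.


Basis B = {∅ × ∅, {19} × {h}, {19} × {i}, {20} × {h}, {20} × {i}, {19} × {h, i}, {19, 20} × {h}, {19, 20} × {i}, {20} × {h, i}, {19} × {h, i, j}, {20} × {h, i, j}, {19, 20} × {h, i}, {19, 20} × {h, i, j}}; |τ_{X×Y}| = 25.

Enumerate products U × V with U ∈ τ_X, V ∈ τ_Y (deduplicated):
  ∅ × ∅ = {} (∅)
  {19} × {h} = {(19,h)}
  {19} × {i} = {(19,i)}
  {20} × {h} = {(20,h)}
  {20} × {i} = {(20,i)}
  {19} × {h, i} = {(19,h), (19,i)}
  {19, 20} × {h} = {(19,h), (20,h)}
  {19, 20} × {i} = {(19,i), (20,i)}
  {20} × {h, i} = {(20,h), (20,i)}
  {19} × {h, i, j} = {(19,h), (19,i), (19,j)}
  {20} × {h, i, j} = {(20,h), (20,i), (20,j)}
  {19, 20} × {h, i} = {(19,h), (19,i), (20,h), (20,i)}
  {19, 20} × {h, i, j} = {(19,h), (19,i), (19,j), (20,h), (20,i), (20,j)}
These 13 distinct sets form the basis B.
Close under arbitrary unions to get τ_{X×Y}; counting gives |τ_{X×Y}| = 25.


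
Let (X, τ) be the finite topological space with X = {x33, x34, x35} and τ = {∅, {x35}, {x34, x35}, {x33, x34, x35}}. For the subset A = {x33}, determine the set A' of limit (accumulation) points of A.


A' = ∅

For each x ∈ X, list the open sets U ∈ τ with x ∈ U, then check whether U ∩ (A ∖ {x}) ≠ ∅ for every such U.
  x = x33: open {x33, x34, x35} ∋ x has {x33, x34, x35} ∩ (A ∖ {x33}) = ∅, so x is NOT a limit point.
  x = x34: open {x34, x35} ∋ x has {x34, x35} ∩ (A ∖ {x34}) = ∅, so x is NOT a limit point.
  x = x35: open {x35} ∋ x has {x35} ∩ (A ∖ {x35}) = ∅, so x is NOT a limit point.
Collecting: A' = ∅.
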